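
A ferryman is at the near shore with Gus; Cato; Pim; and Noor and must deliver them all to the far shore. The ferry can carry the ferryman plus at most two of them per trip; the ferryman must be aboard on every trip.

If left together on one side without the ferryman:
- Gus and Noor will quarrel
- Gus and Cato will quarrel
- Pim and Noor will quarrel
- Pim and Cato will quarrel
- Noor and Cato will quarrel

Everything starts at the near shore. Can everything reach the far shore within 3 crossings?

No

Counting alone: the ferryman can take at most 2 across per trip to the far shore, so moving all 4 needs at least 2 loaded trips out, with a return between consecutive ones — at least 3 crossings.
The safety rule pushes this higher. Following every safe sequence of crossings, the most of the 4 that can be at the far shore as the ferry arrives there on crossing 3 is 3 — never all 4.
So the move cannot be finished within 3 crossings. (The shortest complete plan takes 5:)
1. Ferryman goes to the far shore with Cato and Noor.  [the near shore: Gus, Pim | the far shore: Cato, Noor]
2. Ferryman goes back to the near shore with Cato.  [the near shore: Cato, Gus, Pim | the far shore: Noor]
3. Ferryman goes to the far shore with Gus and Pim.  [the near shore: Cato | the far shore: Gus, Noor, Pim]
4. Ferryman goes back to the near shore with Noor.  [the near shore: Cato, Noor | the far shore: Gus, Pim]
5. Ferryman goes to the far shore with Cato and Noor.  [the near shore: — | the far shore: Cato, Gus, Noor, Pim]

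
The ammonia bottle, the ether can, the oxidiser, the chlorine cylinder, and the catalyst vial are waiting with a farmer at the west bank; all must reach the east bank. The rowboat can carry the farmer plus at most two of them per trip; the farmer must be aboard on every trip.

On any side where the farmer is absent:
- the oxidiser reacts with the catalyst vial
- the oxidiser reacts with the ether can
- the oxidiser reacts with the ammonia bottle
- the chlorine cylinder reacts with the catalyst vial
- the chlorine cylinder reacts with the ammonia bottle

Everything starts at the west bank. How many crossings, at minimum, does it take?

Counting alone: the farmer can take at most 2 across per trip to the east bank, so moving all 5 needs at least 3 loaded trips out, with a return between consecutive ones — at least 5 crossings.
The safety rule pushes this higher. Following every safe sequence of crossings, the most of the 5 that can be at the east bank as the rowboat arrives there on crossing 5 is 4 — never all 5.
So no plan with fewer than 7 crossings exists, and this one achieves 7:
1. Farmer goes to the east bank with the chlorine cylinder and the oxidiser.
2. Farmer goes back to the west bank alone.
3. Farmer goes to the east bank with the ammonia bottle.
4. Farmer goes back to the west bank with the chlorine cylinder and the oxidiser.
5. Farmer goes to the east bank with the catalyst vial and the ether can.
6. Farmer goes back to the west bank alone.
7. Farmer goes to the east bank with the chlorine cylinder and the oxidiser.

7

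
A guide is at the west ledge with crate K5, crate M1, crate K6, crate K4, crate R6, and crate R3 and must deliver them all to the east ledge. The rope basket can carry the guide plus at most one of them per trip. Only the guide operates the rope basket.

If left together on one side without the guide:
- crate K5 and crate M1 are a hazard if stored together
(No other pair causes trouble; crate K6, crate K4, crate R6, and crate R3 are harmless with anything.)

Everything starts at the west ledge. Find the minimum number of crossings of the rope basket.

Counting alone: the guide can take at most 1 across per trip to the east ledge, so moving all 6 needs at least 6 loaded trips out, with a return between consecutive ones — at least 11 crossings.
The plan below uses exactly 11 crossings, so it is optimal:
1. Guide goes to the east ledge with crate K5.  [the west ledge: crate K4, crate K6, crate M1, crate R3, crate R6 | the east ledge: crate K5]
2. Guide goes back to the west ledge alone.  [the west ledge: crate K4, crate K6, crate M1, crate R3, crate R6 | the east ledge: crate K5]
3. Guide goes to the east ledge with crate K6.  [the west ledge: crate K4, crate M1, crate R3, crate R6 | the east ledge: crate K5, crate K6]
4. Guide goes back to the west ledge alone.  [the west ledge: crate K4, crate M1, crate R3, crate R6 | the east ledge: crate K5, crate K6]
5. Guide goes to the east ledge with crate K4.  [the west ledge: crate M1, crate R3, crate R6 | the east ledge: crate K4, crate K5, crate K6]
6. Guide goes back to the west ledge alone.  [the west ledge: crate M1, crate R3, crate R6 | the east ledge: crate K4, crate K5, crate K6]
7. Guide goes to the east ledge with crate R6.  [the west ledge: crate M1, crate R3 | the east ledge: crate K4, crate K5, crate K6, crate R6]
8. Guide goes back to the west ledge alone.  [the west ledge: crate M1, crate R3 | the east ledge: crate K4, crate K5, crate K6, crate R6]
9. Guide goes to the east ledge with crate R3.  [the west ledge: crate M1 | the east ledge: crate K4, crate K5, crate K6, crate R3, crate R6]
10. Guide goes back to the west ledge alone.  [the west ledge: crate M1 | the east ledge: crate K4, crate K5, crate K6, crate R3, crate R6]
11. Guide goes to the east ledge with crate M1.  [the west ledge: — | the east ledge: crate K4, crate K5, crate K6, crate M1, crate R3, crate R6]

11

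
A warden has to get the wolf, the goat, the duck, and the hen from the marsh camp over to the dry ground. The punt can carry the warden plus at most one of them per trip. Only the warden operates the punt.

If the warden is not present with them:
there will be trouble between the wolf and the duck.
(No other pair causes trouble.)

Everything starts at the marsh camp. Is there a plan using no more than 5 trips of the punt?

Counting alone: the warden can take at most 1 across per trip to the dry ground, so moving all 4 needs at least 4 loaded trips out, with a return between consecutive ones — at least 7 crossings.
Since 5 < 7, 5 crossings cannot be enough. (The shortest complete plan in fact takes 7:)
1. Warden goes to the dry ground with the wolf.  [the marsh camp: the duck, the goat, the hen | the dry ground: the wolf]
2. Warden goes back to the marsh camp alone.  [the marsh camp: the duck, the goat, the hen | the dry ground: the wolf]
3. Warden goes to the dry ground with the goat.  [the marsh camp: the duck, the hen | the dry ground: the goat, the wolf]
4. Warden goes back to the marsh camp alone.  [the marsh camp: the duck, the hen | the dry ground: the goat, the wolf]
5. Warden goes to the dry ground with the hen.  [the marsh camp: the duck | the dry ground: the goat, the hen, the wolf]
6. Warden goes back to the marsh camp alone.  [the marsh camp: the duck | the dry ground: the goat, the hen, the wolf]
7. Warden goes to the dry ground with the duck.  [the marsh camp: — | the dry ground: the duck, the goat, the hen, the wolf]

No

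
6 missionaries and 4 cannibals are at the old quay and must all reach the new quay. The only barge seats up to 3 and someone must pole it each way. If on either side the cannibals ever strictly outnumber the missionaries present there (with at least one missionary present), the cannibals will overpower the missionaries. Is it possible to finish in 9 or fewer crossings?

Yes

Yes — this plan uses 9 crossings (≤ 9):
1. 2 cannibals → the new quay.  (the old quay: 6M 2C; the new quay: 0M 2C)
2. 1 cannibal ← the old quay.  (the old quay: 6M 3C; the new quay: 0M 1C)
3. 3 cannibals → the new quay.  (the old quay: 6M 0C; the new quay: 0M 4C)
4. 1 cannibal ← the old quay.  (the old quay: 6M 1C; the new quay: 0M 3C)
5. 3 missionaries → the new quay.  (the old quay: 3M 1C; the new quay: 3M 3C)
6. 1 cannibal ← the old quay.  (the old quay: 3M 2C; the new quay: 3M 2C)
7. 1 missionary and 2 cannibals → the new quay.  (the old quay: 2M 0C; the new quay: 4M 4C)
8. 1 cannibal ← the old quay.  (the old quay: 2M 1C; the new quay: 4M 3C)
9. 2 missionaries and 1 cannibal → the new quay.  (the old quay: 0M 0C; the new quay: 6M 4C)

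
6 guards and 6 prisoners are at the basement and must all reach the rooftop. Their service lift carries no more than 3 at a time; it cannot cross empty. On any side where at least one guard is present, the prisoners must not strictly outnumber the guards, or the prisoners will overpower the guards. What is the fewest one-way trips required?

impossible

Following every safe sequence of crossings from the start, the most of the 12 that can be at the rooftop as the service lift arrives there on crossings 1, 3, 5 is 3, 5, 6 respectively; the best ever achieved is 6 of 12.
From crossing 7 on, no configuration arises that was not already reachable earlier: only 17 distinct safe configurations (who is on which side, and where the service lift is) can ever be reached, none of them has everyone across, and every continuation just revisits them. They are: 0 guards + 0 prisoners across (service lift back at the start); 0 guards + 1 prisoner across (service lift there); 0 guards + 1 prisoner across (service lift back at the start); 0 guards + 2 prisoners across (service lift there); 0 guards + 2 prisoners across (service lift back at the start); 0 guards + 3 prisoners across (service lift there); 0 guards + 3 prisoners across (service lift back at the start); 0 guards + 4 prisoners across (service lift there); 0 guards + 4 prisoners across (service lift back at the start); 0 guards + 5 prisoners across (service lift there); 0 guards + 5 prisoners across (service lift back at the start); 0 guards + 6 prisoners across (service lift there); 1 guard + 1 prisoner across (service lift there); 1 guard + 1 prisoner across (service lift back at the start); 2 guards + 2 prisoners across (service lift there); 2 guards + 2 prisoners across (service lift back at the start); 3 guards + 3 prisoners across (service lift there). So no valid plan exists.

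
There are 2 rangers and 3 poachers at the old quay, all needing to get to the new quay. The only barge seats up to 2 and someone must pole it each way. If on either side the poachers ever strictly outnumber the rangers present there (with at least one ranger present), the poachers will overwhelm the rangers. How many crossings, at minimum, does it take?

The poachers already outnumber the rangers at the old quay before anyone moves, so the starting position itself is disallowed.

impossible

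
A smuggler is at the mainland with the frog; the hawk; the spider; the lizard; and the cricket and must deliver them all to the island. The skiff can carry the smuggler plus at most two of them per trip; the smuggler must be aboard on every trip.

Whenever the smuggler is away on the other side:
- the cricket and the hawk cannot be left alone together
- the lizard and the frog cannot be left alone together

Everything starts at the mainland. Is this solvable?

Yes

1. Smuggler goes to the island with the frog and the hawk.  [the mainland: the cricket, the lizard, the spider | the island: the frog, the hawk]
2. Smuggler goes back to the mainland alone.  [the mainland: the cricket, the lizard, the spider | the island: the frog, the hawk]
3. Smuggler goes to the island with the spider.  [the mainland: the cricket, the lizard | the island: the frog, the hawk, the spider]
4. Smuggler goes back to the mainland alone.  [the mainland: the cricket, the lizard | the island: the frog, the hawk, the spider]
5. Smuggler goes to the island with the cricket and the lizard.  [the mainland: — | the island: the cricket, the frog, the hawk, the lizard, the spider]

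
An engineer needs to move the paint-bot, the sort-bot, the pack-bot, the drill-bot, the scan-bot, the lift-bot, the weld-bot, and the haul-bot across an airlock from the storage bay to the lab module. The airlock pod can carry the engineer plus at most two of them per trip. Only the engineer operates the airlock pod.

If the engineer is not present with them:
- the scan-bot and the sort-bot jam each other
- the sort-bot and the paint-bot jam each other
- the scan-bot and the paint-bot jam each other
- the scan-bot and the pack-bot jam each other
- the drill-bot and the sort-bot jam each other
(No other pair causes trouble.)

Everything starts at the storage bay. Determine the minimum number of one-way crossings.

Counting alone: the engineer can take at most 2 across per trip to the lab module, so moving all 8 needs at least 4 loaded trips out, with a return between consecutive ones — at least 7 crossings.
The safety rule pushes this higher. Following every safe sequence of crossings, the most of the 8 that can be at the lab module as the airlock pod arrives there on crossings 7, 9, 11 is 5, 6, 7 respectively — never all 8.
So no plan with fewer than 13 crossings exists, and this one achieves 13:
1. Engineer goes to the lab module with the scan-bot and the sort-bot.
2. Engineer goes back to the storage bay with the sort-bot.
3. Engineer goes to the lab module with the drill-bot and the paint-bot.
4. Engineer goes back to the storage bay with the paint-bot.
5. Engineer goes to the lab module with the pack-bot and the paint-bot.
6. Engineer goes back to the storage bay with the scan-bot.
7. Engineer goes to the lab module with the lift-bot and the sort-bot.
8. Engineer goes back to the storage bay with the sort-bot.
9. Engineer goes to the lab module with the sort-bot and the weld-bot.
10. Engineer goes back to the storage bay with the sort-bot.
11. Engineer goes to the lab module with the haul-bot and the sort-bot.
12. Engineer goes back to the storage bay with the sort-bot.
13. Engineer goes to the lab module with the scan-bot and the sort-bot.

13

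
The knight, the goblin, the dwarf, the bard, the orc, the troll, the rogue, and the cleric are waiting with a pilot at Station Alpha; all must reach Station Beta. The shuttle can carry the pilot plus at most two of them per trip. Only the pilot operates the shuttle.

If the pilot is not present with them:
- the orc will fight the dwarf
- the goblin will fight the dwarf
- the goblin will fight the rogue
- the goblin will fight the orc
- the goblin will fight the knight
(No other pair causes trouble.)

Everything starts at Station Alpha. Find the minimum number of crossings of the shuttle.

13

Counting alone: the pilot can take at most 2 across per trip to Station Beta, so moving all 8 needs at least 4 loaded trips out, with a return between consecutive ones — at least 7 crossings.
The safety rule pushes this higher. Following every safe sequence of crossings, the most of the 8 that can be at Station Beta as the shuttle arrives there on crossings 7, 9, 11 is 5, 6, 7 respectively — never all 8.
So no plan with fewer than 13 crossings exists, and this one achieves 13:
1. Pilot goes to Station Beta with the dwarf and the goblin.  [Station Alpha: the bard, the cleric, the knight, the orc, the rogue, the troll | Station Beta: the dwarf, the goblin]
2. Pilot goes back to Station Alpha with the goblin.  [Station Alpha: the bard, the cleric, the goblin, the knight, the orc, the rogue, the troll | Station Beta: the dwarf]
3. Pilot goes to Station Beta with the goblin and the knight.  [Station Alpha: the bard, the cleric, the orc, the rogue, the troll | Station Beta: the dwarf, the goblin, the knight]
4. Pilot goes back to Station Alpha with the goblin.  [Station Alpha: the bard, the cleric, the goblin, the orc, the rogue, the troll | Station Beta: the dwarf, the knight]
5. Pilot goes to Station Beta with the bard and the goblin.  [Station Alpha: the cleric, the orc, the rogue, the troll | Station Beta: the bard, the dwarf, the goblin, the knight]
6. Pilot goes back to Station Alpha with the goblin.  [Station Alpha: the cleric, the goblin, the orc, the rogue, the troll | Station Beta: the bard, the dwarf, the knight]
7. Pilot goes to Station Beta with the goblin and the troll.  [Station Alpha: the cleric, the orc, the rogue | Station Beta: the bard, the dwarf, the goblin, the knight, the troll]
8. Pilot goes back to Station Alpha with the goblin.  [Station Alpha: the cleric, the goblin, the orc, the rogue | Station Beta: the bard, the dwarf, the knight, the troll]
9. Pilot goes to Station Beta with the goblin and the rogue.  [Station Alpha: the cleric, the orc | Station Beta: the bard, the dwarf, the goblin, the knight, the rogue, the troll]
10. Pilot goes back to Station Alpha with the goblin.  [Station Alpha: the cleric, the goblin, the orc | Station Beta: the bard, the dwarf, the knight, the rogue, the troll]
11. Pilot goes to Station Beta with the cleric and the goblin.  [Station Alpha: the orc | Station Beta: the bard, the cleric, the dwarf, the goblin, the knight, the rogue, the troll]
12. Pilot goes back to Station Alpha with the goblin.  [Station Alpha: the goblin, the orc | Station Beta: the bard, the cleric, the dwarf, the knight, the rogue, the troll]
13. Pilot goes to Station Beta with the goblin and the orc.  [Station Alpha: — | Station Beta: the bard, the cleric, the dwarf, the goblin, the knight, the orc, the rogue, the troll]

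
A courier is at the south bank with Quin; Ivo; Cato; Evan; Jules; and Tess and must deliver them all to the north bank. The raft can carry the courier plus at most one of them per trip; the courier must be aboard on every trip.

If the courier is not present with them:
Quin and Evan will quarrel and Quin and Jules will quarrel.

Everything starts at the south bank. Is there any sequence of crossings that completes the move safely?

Yes

1. Courier goes to the north bank with Quin.
2. Courier goes back to the south bank alone.
3. Courier goes to the north bank with Ivo.
4. Courier goes back to the south bank alone.
5. Courier goes to the north bank with Cato.
6. Courier goes back to the south bank alone.
7. Courier goes to the north bank with Evan.
8. Courier goes back to the south bank with Quin.
9. Courier goes to the north bank with Jules.
10. Courier goes back to the south bank alone.
11. Courier goes to the north bank with Tess.
12. Courier goes back to the south bank alone.
13. Courier goes to the north bank with Quin.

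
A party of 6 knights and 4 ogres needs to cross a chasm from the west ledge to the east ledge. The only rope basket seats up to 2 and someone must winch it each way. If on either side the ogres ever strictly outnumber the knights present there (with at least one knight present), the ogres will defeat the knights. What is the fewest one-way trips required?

17

Counting alone: each trip to the east ledge takes at most 2 across and each return brings at least 1 back, so after t trips out (and t−1 returns) at most 2t − (t−1) of the 10 are across; that first reaches 10 at t = 9, so at least 17 crossings are needed.
The plan below uses exactly 17 crossings, so it is optimal:
1. 2 ogres → the east ledge.  (the west ledge: 6K 2O; the east ledge: 0K 2O)
2. 1 ogre ← the west ledge.  (the west ledge: 6K 3O; the east ledge: 0K 1O)
3. 2 ogres → the east ledge.  (the west ledge: 6K 1O; the east ledge: 0K 3O)
4. 1 ogre ← the west ledge.  (the west ledge: 6K 2O; the east ledge: 0K 2O)
5. 2 knights → the east ledge.  (the west ledge: 4K 2O; the east ledge: 2K 2O)
6. 1 ogre ← the west ledge.  (the west ledge: 4K 3O; the east ledge: 2K 1O)
7. 1 knight and 1 ogre → the east ledge.  (the west ledge: 3K 2O; the east ledge: 3K 2O)
8. 1 ogre ← the west ledge.  (the west ledge: 3K 3O; the east ledge: 3K 1O)
9. 2 ogres → the east ledge.  (the west ledge: 3K 1O; the east ledge: 3K 3O)
10. 1 ogre ← the west ledge.  (the west ledge: 3K 2O; the east ledge: 3K 2O)
11. 1 knight and 1 ogre → the east ledge.  (the west ledge: 2K 1O; the east ledge: 4K 3O)
12. 1 ogre ← the west ledge.  (the west ledge: 2K 2O; the east ledge: 4K 2O)
13. 2 ogres → the east ledge.  (the west ledge: 2K 0O; the east ledge: 4K 4O)
14. 1 ogre ← the west ledge.  (the west ledge: 2K 1O; the east ledge: 4K 3O)
15. 1 knight and 1 ogre → the east ledge.  (the west ledge: 1K 0O; the east ledge: 5K 4O)
16. 1 ogre ← the west ledge.  (the west ledge: 1K 1O; the east ledge: 5K 3O)
17. 1 knight and 1 ogre → the east ledge.  (the west ledge: 0K 0O; the east ledge: 6K 4O)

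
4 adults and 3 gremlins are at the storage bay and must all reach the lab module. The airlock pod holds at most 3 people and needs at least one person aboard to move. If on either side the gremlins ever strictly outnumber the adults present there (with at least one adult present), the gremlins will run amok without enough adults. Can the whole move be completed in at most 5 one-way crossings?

Yes — this plan uses 5 crossings (≤ 5):
1. 3 gremlins → the lab module.  (the storage bay: 4A 0G; the lab module: 0A 3G)
2. 1 gremlin ← the storage bay.  (the storage bay: 4A 1G; the lab module: 0A 2G)
3. 3 adults → the lab module.  (the storage bay: 1A 1G; the lab module: 3A 2G)
4. 1 adult ← the storage bay.  (the storage bay: 2A 1G; the lab module: 2A 2G)
5. 2 adults and 1 gremlin → the lab module.  (the storage bay: 0A 0G; the lab module: 4A 3G)

Yes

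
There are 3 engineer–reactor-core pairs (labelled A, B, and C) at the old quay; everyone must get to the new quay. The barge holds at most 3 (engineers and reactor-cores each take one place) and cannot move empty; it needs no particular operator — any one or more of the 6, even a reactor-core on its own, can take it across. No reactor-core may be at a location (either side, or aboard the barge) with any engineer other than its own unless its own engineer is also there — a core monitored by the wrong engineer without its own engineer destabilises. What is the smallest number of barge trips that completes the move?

5

Counting alone: each trip to the new quay takes at most 3 across and each return brings at least 1 back, so after t trips out (and t−1 returns) at most 3t − (t−1) of the 6 are across; that first reaches 6 at t = 3, so at least 5 crossings are needed.
The plan below uses exactly 5 crossings, so it is optimal:
1. engineer A and reactor-core A cross → the new quay.
2. engineer A crosses ← the old quay.
3. engineer A, engineer B, and engineer C cross → the new quay.
4. reactor-core A crosses ← the old quay.
5. reactor-core A, reactor-core B, and reactor-core C cross → the new quay.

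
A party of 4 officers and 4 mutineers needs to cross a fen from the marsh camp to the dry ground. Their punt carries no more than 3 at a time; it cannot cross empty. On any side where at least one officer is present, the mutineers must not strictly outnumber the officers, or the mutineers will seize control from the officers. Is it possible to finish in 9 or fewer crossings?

Yes — this plan uses 9 crossings (≤ 9):
1. 2 mutineers → the dry ground.  (the marsh camp: 4O 2M; the dry ground: 0O 2M)
2. 1 mutineer ← the marsh camp.  (the marsh camp: 4O 3M; the dry ground: 0O 1M)
3. 3 mutineers → the dry ground.  (the marsh camp: 4O 0M; the dry ground: 0O 4M)
4. 1 mutineer ← the marsh camp.  (the marsh camp: 4O 1M; the dry ground: 0O 3M)
5. 3 officers → the dry ground.  (the marsh camp: 1O 1M; the dry ground: 3O 3M)
6. 1 officer and 1 mutineer ← the marsh camp.  (the marsh camp: 2O 2M; the dry ground: 2O 2M)
7. 2 officers → the dry ground.  (the marsh camp: 0O 2M; the dry ground: 4O 2M)
8. 1 mutineer ← the marsh camp.  (the marsh camp: 0O 3M; the dry ground: 4O 1M)
9. 3 mutineers → the dry ground.  (the marsh camp: 0O 0M; the dry ground: 4O 4M)

Yes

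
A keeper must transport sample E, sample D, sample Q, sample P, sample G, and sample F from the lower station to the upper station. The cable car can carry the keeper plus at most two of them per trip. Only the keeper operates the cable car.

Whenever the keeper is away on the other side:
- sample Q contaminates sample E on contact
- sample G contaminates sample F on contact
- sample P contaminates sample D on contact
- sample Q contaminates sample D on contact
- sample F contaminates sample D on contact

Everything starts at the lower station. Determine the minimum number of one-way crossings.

impossible

Whatever the first load, the items left behind include a forbidden pair without the keeper. No opening move is safe, so no plan exists.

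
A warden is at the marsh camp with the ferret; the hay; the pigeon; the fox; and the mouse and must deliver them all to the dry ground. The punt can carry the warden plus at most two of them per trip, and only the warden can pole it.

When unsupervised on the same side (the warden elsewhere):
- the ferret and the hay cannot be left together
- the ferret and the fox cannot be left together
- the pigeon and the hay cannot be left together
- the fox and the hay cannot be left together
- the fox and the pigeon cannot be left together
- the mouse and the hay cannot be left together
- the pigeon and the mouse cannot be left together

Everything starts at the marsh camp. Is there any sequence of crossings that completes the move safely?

No

Whatever the first load, the items left behind include a forbidden pair without the warden. No opening move is safe, so no plan exists.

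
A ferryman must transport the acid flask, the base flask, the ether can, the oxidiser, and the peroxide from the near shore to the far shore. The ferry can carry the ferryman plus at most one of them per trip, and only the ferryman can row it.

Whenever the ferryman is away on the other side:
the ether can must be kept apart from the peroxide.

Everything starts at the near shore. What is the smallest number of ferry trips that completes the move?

9

Counting alone: the ferryman can take at most 1 across per trip to the far shore, so moving all 5 needs at least 5 loaded trips out, with a return between consecutive ones — at least 9 crossings.
The plan below uses exactly 9 crossings, so it is optimal:
1. Ferryman goes to the far shore with the ether can.  [the near shore: the acid flask, the base flask, the oxidiser, the peroxide | the far shore: the ether can]
2. Ferryman goes back to the near shore alone.  [the near shore: the acid flask, the base flask, the oxidiser, the peroxide | the far shore: the ether can]
3. Ferryman goes to the far shore with the acid flask.  [the near shore: the base flask, the oxidiser, the peroxide | the far shore: the acid flask, the ether can]
4. Ferryman goes back to the near shore alone.  [the near shore: the base flask, the oxidiser, the peroxide | the far shore: the acid flask, the ether can]
5. Ferryman goes to the far shore with the base flask.  [the near shore: the oxidiser, the peroxide | the far shore: the acid flask, the base flask, the ether can]
6. Ferryman goes back to the near shore alone.  [the near shore: the oxidiser, the peroxide | the far shore: the acid flask, the base flask, the ether can]
7. Ferryman goes to the far shore with the oxidiser.  [the near shore: the peroxide | the far shore: the acid flask, the base flask, the ether can, the oxidiser]
8. Ferryman goes back to the near shore alone.  [the near shore: the peroxide | the far shore: the acid flask, the base flask, the ether can, the oxidiser]
9. Ferryman goes to the far shore with the peroxide.  [the near shore: — | the far shore: the acid flask, the base flask, the ether can, the oxidiser, the peroxide]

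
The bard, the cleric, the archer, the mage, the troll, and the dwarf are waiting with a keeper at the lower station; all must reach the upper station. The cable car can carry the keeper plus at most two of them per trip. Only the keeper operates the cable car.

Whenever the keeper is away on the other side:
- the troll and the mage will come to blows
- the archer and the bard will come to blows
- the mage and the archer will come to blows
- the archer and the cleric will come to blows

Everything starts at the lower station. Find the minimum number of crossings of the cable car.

Counting alone: the keeper can take at most 2 across per trip to the upper station, so moving all 6 needs at least 3 loaded trips out, with a return between consecutive ones — at least 5 crossings.
The safety rule pushes this higher. Following every safe sequence of crossings, the most of the 6 that can be at the upper station as the cable car arrives there on crossing 5 is 5 — never all 6.
So no plan with fewer than 7 crossings exists, and this one achieves 7:
1. Keeper goes to the upper station with the archer and the mage.  [the lower station: the bard, the cleric, the dwarf, the troll | the upper station: the archer, the mage]
2. Keeper goes back to the lower station with the archer.  [the lower station: the archer, the bard, the cleric, the dwarf, the troll | the upper station: the mage]
3. Keeper goes to the upper station with the bard and the cleric.  [the lower station: the archer, the dwarf, the troll | the upper station: the bard, the cleric, the mage]
4. Keeper goes back to the lower station alone.  [the lower station: the archer, the dwarf, the troll | the upper station: the bard, the cleric, the mage]
5. Keeper goes to the upper station with the dwarf.  [the lower station: the archer, the troll | the upper station: the bard, the cleric, the dwarf, the mage]
6. Keeper goes back to the lower station alone.  [the lower station: the archer, the troll | the upper station: the bard, the cleric, the dwarf, the mage]
7. Keeper goes to the upper station with the archer and the troll.  [the lower station: — | the upper station: the archer, the bard, the cleric, the dwarf, the mage, the troll]

7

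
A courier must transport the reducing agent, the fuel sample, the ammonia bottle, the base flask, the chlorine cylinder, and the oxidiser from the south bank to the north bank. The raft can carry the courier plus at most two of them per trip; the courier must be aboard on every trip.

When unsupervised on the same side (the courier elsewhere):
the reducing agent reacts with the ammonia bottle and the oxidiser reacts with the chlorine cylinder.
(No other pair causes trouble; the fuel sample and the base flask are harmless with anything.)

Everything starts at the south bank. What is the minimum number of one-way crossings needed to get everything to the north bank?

Counting alone: the courier can take at most 2 across per trip to the north bank, so moving all 6 needs at least 3 loaded trips out, with a return between consecutive ones — at least 5 crossings.
The plan below uses exactly 5 crossings, so it is optimal:
1. Courier goes to the north bank with the chlorine cylinder and the reducing agent.
2. Courier goes back to the south bank alone.
3. Courier goes to the north bank with the base flask and the fuel sample.
4. Courier goes back to the south bank alone.
5. Courier goes to the north bank with the ammonia bottle and the oxidiser.

5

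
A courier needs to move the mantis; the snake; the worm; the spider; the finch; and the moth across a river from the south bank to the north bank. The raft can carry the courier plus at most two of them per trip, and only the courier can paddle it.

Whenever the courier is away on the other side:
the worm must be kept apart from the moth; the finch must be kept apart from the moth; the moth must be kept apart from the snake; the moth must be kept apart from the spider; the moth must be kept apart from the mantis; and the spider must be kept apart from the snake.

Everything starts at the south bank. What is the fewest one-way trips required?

9

Counting alone: the courier can take at most 2 across per trip to the north bank, so moving all 6 needs at least 3 loaded trips out, with a return between consecutive ones — at least 5 crossings.
The safety rule pushes this higher. Following every safe sequence of crossings, the most of the 6 that can be at the north bank as the raft arrives there on crossings 5, 7 is 4, 5 respectively — never all 6.
So no plan with fewer than 9 crossings exists, and this one achieves 9:
1. Courier goes to the north bank with the moth and the snake.  [the south bank: the finch, the mantis, the spider, the worm | the north bank: the moth, the snake]
2. Courier goes back to the south bank with the snake.  [the south bank: the finch, the mantis, the snake, the spider, the worm | the north bank: the moth]
3. Courier goes to the north bank with the mantis and the snake.  [the south bank: the finch, the spider, the worm | the north bank: the mantis, the moth, the snake]
4. Courier goes back to the south bank with the moth.  [the south bank: the finch, the moth, the spider, the worm | the north bank: the mantis, the snake]
5. Courier goes to the north bank with the moth and the worm.  [the south bank: the finch, the spider | the north bank: the mantis, the moth, the snake, the worm]
6. Courier goes back to the south bank with the moth.  [the south bank: the finch, the moth, the spider | the north bank: the mantis, the snake, the worm]
7. Courier goes to the north bank with the finch and the spider.  [the south bank: the moth | the north bank: the finch, the mantis, the snake, the spider, the worm]
8. Courier goes back to the south bank with the snake.  [the south bank: the moth, the snake | the north bank: the finch, the mantis, the spider, the worm]
9. Courier goes to the north bank with the moth and the snake.  [the south bank: — | the north bank: the finch, the mantis, the moth, the snake, the spider, the worm]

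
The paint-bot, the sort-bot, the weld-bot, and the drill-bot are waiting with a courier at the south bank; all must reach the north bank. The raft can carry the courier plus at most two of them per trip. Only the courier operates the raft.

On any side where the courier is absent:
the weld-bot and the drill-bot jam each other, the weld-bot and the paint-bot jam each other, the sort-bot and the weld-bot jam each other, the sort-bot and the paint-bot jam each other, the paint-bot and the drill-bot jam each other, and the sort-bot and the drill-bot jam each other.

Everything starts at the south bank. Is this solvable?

No

Whatever the first load, the items left behind include a forbidden pair without the courier. No opening move is safe, so no plan exists.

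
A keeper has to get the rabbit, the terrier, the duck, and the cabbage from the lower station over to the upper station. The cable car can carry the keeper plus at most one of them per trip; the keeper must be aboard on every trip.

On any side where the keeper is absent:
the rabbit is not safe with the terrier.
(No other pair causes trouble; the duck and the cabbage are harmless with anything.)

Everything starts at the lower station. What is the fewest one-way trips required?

7

Counting alone: the keeper can take at most 1 across per trip to the upper station, so moving all 4 needs at least 4 loaded trips out, with a return between consecutive ones — at least 7 crossings.
The plan below uses exactly 7 crossings, so it is optimal:
1. Keeper goes to the upper station with the rabbit.  [the lower station: the cabbage, the duck, the terrier | the upper station: the rabbit]
2. Keeper goes back to the lower station alone.  [the lower station: the cabbage, the duck, the terrier | the upper station: the rabbit]
3. Keeper goes to the upper station with the duck.  [the lower station: the cabbage, the terrier | the upper station: the duck, the rabbit]
4. Keeper goes back to the lower station alone.  [the lower station: the cabbage, the terrier | the upper station: the duck, the rabbit]
5. Keeper goes to the upper station with the cabbage.  [the lower station: the terrier | the upper station: the cabbage, the duck, the rabbit]
6. Keeper goes back to the lower station alone.  [the lower station: the terrier | the upper station: the cabbage, the duck, the rabbit]
7. Keeper goes to the upper station with the terrier.  [the lower station: — | the upper station: the cabbage, the duck, the rabbit, the terrier]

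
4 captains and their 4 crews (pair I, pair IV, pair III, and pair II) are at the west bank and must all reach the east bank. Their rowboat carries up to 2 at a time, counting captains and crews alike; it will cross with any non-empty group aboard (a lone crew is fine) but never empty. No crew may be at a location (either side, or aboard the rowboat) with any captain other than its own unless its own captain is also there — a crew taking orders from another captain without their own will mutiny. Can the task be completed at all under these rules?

No

Following every safe sequence of crossings from the start, the most of the 8 that can be at the east bank as the rowboat arrives there on crossings 1, 3, 5 is 2, 3, 4 respectively; the best ever achieved is 4 of 8.
From crossing 7 on, no configuration arises that was not already reachable earlier: only 44 distinct safe configurations (who is on which side, and where the rowboat is) can ever be reached, none of them has everyone across, and every continuation just revisits them. So no valid plan exists.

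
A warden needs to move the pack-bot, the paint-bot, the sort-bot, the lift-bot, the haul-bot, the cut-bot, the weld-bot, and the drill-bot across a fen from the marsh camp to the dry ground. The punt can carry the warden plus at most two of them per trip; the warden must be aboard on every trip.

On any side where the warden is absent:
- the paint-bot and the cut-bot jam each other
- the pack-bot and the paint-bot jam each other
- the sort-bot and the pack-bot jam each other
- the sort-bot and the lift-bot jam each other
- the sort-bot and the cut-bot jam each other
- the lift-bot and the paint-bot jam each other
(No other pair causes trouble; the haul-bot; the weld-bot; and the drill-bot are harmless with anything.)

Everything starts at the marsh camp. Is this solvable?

1. Warden goes to the dry ground with the paint-bot and the sort-bot.  [the marsh camp: the cut-bot, the drill-bot, the haul-bot, the lift-bot, the pack-bot, the weld-bot | the dry ground: the paint-bot, the sort-bot]
2. Warden goes back to the marsh camp alone.  [the marsh camp: the cut-bot, the drill-bot, the haul-bot, the lift-bot, the pack-bot, the weld-bot | the dry ground: the paint-bot, the sort-bot]
3. Warden goes to the dry ground with the lift-bot and the pack-bot.  [the marsh camp: the cut-bot, the drill-bot, the haul-bot, the weld-bot | the dry ground: the lift-bot, the pack-bot, the paint-bot, the sort-bot]
4. Warden goes back to the marsh camp with the paint-bot and the sort-bot.  [the marsh camp: the cut-bot, the drill-bot, the haul-bot, the paint-bot, the sort-bot, the weld-bot | the dry ground: the lift-bot, the pack-bot]
5. Warden goes to the dry ground with the cut-bot and the haul-bot.  [the marsh camp: the drill-bot, the paint-bot, the sort-bot, the weld-bot | the dry ground: the cut-bot, the haul-bot, the lift-bot, the pack-bot]
6. Warden goes back to the marsh camp alone.  [the marsh camp: the drill-bot, the paint-bot, the sort-bot, the weld-bot | the dry ground: the cut-bot, the haul-bot, the lift-bot, the pack-bot]
7. Warden goes to the dry ground with the drill-bot and the weld-bot.  [the marsh camp: the paint-bot, the sort-bot | the dry ground: the cut-bot, the drill-bot, the haul-bot, the lift-bot, the pack-bot, the weld-bot]
8. Warden goes back to the marsh camp alone.  [the marsh camp: the paint-bot, the sort-bot | the dry ground: the cut-bot, the drill-bot, the haul-bot, the lift-bot, the pack-bot, the weld-bot]
9. Warden goes to the dry ground with the paint-bot and the sort-bot.  [the marsh camp: — | the dry ground: the cut-bot, the drill-bot, the haul-bot, the lift-bot, the pack-bot, the paint-bot, the sort-bot, the weld-bot]

Yes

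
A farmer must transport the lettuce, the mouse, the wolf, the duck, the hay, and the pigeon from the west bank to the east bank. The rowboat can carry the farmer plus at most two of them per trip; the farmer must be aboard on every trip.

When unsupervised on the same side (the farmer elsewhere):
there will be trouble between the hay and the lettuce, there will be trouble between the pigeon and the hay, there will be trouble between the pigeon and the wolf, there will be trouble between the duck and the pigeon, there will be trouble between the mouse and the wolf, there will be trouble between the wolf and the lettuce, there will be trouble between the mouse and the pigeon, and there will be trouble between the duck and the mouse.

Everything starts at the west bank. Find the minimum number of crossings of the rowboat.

impossible

Whatever the first load, the items left behind include a forbidden pair without the farmer. No opening move is safe, so no plan exists.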